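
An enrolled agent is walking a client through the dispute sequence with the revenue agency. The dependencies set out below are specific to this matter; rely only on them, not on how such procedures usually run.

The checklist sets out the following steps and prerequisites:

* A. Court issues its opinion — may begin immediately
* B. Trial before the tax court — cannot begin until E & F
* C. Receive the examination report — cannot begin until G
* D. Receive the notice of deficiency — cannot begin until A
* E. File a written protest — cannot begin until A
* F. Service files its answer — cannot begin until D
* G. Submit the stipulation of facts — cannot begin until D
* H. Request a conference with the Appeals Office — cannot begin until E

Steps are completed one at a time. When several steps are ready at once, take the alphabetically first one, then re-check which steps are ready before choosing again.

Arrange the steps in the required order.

A, D, E, F, B, G, C, H

Only A has no prerequisites, so it is first.
Now D and E have their prerequisites met. D has the earlier label, so D next.
E, F and G are all available; E has the earlier label → E.
H now also ready, so the ready set is {F, G, H}; F has the earlier label → F.
Now B, G and H have their prerequisites met. B has the earlier label, so B next.
G and H are both available; G has the earlier label → G.
Now C and H have their prerequisites met. C has the earlier label, so C next.
Next only H has its prerequisites met → H.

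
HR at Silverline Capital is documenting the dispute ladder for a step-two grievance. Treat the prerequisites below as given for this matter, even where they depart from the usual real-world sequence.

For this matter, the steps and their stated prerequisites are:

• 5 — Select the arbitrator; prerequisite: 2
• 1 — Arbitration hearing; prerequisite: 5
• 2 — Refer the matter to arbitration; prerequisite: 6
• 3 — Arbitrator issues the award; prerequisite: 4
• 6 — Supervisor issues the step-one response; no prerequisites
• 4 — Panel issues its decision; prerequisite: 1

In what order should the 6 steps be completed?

6 has no prerequisites → 6 first.
2 needed 6, now all done → 2.
That leaves 5 as the only ready step → 5.
1 needed 5, now all done → 1.
4 is the only step now ready → 4.
3 is the only step now ready → 3.

6 2 5 1 4 3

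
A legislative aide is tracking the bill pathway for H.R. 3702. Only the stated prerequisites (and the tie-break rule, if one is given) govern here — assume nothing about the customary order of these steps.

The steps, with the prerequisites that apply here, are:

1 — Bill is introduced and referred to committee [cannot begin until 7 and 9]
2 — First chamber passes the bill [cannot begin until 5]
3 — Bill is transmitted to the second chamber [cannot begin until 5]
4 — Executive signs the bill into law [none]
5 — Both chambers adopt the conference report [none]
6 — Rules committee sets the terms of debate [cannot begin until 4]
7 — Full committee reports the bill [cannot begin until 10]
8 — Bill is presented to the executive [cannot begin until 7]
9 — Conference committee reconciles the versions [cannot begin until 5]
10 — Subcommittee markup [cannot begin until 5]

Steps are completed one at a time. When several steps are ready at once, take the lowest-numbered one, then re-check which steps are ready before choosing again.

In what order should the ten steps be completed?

4, 5, 2, 3, 6, 9, 10, 7, 1, 8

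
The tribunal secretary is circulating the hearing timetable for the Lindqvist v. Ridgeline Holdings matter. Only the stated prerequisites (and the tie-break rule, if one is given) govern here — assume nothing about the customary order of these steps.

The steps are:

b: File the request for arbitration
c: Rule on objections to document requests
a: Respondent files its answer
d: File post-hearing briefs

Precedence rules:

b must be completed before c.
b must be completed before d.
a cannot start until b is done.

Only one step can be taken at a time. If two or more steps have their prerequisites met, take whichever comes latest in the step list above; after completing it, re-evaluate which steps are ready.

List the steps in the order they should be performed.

b has no prerequisites → b first.
d, a and c are all available; d is listed later → d.
a and c are both available; a is listed later → a.
c needed b, now all done → c.

b, d, a, c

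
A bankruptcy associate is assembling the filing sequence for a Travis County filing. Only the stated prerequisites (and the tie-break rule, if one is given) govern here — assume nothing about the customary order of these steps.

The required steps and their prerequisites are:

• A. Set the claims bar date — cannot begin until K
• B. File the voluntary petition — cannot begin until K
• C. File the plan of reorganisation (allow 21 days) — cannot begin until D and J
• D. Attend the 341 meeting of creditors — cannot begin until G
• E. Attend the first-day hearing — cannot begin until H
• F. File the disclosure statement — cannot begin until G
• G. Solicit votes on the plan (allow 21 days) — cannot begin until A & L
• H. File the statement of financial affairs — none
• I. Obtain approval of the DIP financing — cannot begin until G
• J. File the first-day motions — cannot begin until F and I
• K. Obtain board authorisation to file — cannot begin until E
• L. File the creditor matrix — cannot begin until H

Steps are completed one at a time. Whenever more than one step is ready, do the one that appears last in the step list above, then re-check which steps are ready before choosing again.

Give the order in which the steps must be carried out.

H L E K B A G I F J D C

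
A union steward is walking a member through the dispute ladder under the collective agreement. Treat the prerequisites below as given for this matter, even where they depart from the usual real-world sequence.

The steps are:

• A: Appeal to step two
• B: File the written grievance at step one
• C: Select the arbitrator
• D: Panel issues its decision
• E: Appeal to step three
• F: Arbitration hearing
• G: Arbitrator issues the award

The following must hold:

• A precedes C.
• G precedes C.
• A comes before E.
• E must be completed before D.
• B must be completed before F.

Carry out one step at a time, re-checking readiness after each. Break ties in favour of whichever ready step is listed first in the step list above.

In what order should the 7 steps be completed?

A B E D F G C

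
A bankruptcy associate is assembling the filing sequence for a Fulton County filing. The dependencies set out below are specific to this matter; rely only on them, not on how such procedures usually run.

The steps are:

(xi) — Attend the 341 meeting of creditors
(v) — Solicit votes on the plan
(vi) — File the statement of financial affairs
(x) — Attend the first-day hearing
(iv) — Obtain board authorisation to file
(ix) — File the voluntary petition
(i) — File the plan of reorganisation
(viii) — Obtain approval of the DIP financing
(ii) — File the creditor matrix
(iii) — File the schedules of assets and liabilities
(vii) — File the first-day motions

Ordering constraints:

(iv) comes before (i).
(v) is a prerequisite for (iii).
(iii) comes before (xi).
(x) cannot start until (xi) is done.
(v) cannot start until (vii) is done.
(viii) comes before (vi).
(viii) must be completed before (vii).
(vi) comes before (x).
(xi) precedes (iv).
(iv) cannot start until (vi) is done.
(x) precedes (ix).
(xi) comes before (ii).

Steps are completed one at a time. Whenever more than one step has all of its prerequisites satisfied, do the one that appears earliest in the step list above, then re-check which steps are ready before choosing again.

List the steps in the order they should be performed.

(viii) has no prerequisites → (viii) first.
Now (vi) and (vii) have their prerequisites met. (vi) is listed earlier, so (vi) next.
(vii) is the only step now ready → (vii).
Next only (v) has its prerequisites met → (v).
That leaves (iii) as the only ready step → (iii).
(xi) is the only step now ready → (xi).
Now (x), (iv) and (ii) have their prerequisites met. (x) is listed earlier, so (x) next.
Now (iv), (ix) and (ii) have their prerequisites met. (iv) is listed earlier, so (iv) next.
(ix), (i) and (ii) are all available; (ix) is listed earlier → (ix).
(i) and (ii) are both available; (i) is listed earlier → (i).
(ii) needed (xi), now all done → (ii).

(viii) → (vi) → (vii) → (v) → (iii) → (xi) → (x) → (iv) → (ix) → (i) → (ii)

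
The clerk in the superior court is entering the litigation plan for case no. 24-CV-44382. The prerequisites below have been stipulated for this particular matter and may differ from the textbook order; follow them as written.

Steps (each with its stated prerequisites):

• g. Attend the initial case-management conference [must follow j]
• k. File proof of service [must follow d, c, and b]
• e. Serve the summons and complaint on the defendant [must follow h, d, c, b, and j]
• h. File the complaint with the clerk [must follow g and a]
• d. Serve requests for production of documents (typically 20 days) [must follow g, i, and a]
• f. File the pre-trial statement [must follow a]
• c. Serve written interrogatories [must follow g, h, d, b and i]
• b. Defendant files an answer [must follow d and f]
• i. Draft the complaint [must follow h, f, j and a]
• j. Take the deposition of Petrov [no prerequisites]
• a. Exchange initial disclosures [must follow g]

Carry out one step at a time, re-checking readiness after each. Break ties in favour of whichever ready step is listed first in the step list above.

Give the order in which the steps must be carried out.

j is the only step with nothing outstanding, so it goes first.
g needed j, now all done → g.
a needed g, now all done → a.
Ready: h and f. h is listed earlier → h.
That leaves f as the only ready step → f.
Next only i has its prerequisites met → i.
d needed g, i and a, now all done → d.
b needed d and f, now all done → b.
Next only c has its prerequisites met → c.
Ready: k and e. k is listed earlier → k.
e is the only step now ready → e.

j, g, a, h, f, i, d, b, c, k, e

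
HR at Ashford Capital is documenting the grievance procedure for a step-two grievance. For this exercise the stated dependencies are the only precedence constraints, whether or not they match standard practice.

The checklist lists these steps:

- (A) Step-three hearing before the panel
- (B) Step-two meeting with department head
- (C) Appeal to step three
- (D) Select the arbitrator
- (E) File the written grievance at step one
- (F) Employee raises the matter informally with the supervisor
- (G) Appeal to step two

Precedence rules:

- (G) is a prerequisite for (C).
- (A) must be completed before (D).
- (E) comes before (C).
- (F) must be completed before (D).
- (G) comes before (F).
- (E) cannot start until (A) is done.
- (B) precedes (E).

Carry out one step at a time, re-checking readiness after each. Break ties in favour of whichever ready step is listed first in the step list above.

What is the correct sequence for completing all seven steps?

(A), (B) and (G) have no prerequisites; (A) is listed earlier, so (A) is first.
Now (B) and (G) have their prerequisites met. (B) is listed earlier, so (B) next.
Ready: (E) and (G). (E) is listed earlier → (E).
(G) is the only step now ready → (G).
(C) and (F) are both available; (C) is listed earlier → (C).
That leaves (F) as the only ready step → (F).
Next only (D) has its prerequisites met → (D).

(A), (B), (E), (G), (C), (F), (D)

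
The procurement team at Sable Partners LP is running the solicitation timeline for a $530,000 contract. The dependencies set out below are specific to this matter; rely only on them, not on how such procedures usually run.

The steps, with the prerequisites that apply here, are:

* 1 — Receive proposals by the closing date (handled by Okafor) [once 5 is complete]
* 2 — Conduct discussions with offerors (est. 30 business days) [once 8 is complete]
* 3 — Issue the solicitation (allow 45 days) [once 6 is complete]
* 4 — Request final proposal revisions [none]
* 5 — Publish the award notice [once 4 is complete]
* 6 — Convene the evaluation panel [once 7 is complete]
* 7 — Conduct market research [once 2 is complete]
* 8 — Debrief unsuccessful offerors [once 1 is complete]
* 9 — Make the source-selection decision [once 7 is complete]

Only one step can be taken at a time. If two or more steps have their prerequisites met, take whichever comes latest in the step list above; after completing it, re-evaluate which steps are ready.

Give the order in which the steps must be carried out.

4 5 1 8 2 7 9 6 3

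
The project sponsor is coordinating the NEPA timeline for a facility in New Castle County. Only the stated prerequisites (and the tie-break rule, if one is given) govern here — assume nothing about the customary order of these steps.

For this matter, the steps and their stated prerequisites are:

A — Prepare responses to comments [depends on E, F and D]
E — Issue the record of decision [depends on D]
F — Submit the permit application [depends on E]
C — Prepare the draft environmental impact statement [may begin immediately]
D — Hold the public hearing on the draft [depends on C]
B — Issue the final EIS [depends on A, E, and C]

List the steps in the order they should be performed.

C D E F A B

C has no prerequisites → C first.
D is the only step now ready → D.
Next only E has its prerequisites met → E.
F is the only step now ready → F.
A needed E, F and D, now all done → A.
That leaves B as the only ready step → B.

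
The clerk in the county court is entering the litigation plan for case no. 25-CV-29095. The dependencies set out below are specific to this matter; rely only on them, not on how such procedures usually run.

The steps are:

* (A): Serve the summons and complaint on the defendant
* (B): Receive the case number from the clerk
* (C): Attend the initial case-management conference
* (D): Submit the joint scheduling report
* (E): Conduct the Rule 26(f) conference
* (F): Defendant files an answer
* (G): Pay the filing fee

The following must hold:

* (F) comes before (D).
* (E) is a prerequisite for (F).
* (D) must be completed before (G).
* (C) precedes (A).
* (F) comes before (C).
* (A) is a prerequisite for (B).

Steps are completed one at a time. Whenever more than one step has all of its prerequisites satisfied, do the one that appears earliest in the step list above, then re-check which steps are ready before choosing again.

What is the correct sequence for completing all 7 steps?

(E), (F), (C), (A), (B), (D), (G)

Only (E) has no prerequisites, so it is first.
Next only (F) has its prerequisites met → (F).
Ready: (C) and (D). (C) is listed earlier → (C).
(A) now also ready, so the ready set is {(A), (D)}; (A) is listed earlier → (A).
Now (B) and (D) have their prerequisites met. (B) is listed earlier, so (B) next.
(D) needed (F), now all done → (D).
(G) is the only step now ready → (G).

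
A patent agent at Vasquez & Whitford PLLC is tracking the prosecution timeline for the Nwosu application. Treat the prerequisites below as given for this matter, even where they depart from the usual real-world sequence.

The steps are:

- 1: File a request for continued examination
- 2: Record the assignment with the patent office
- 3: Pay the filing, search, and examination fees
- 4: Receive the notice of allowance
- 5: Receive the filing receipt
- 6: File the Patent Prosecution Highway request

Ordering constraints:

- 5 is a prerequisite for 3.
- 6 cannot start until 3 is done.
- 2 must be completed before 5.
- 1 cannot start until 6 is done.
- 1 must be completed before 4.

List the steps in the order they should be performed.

2, 5, 3, 6, 1, 4

Only 2 has no prerequisites, so it is first.
5 needed 2, now all done → 5.
That leaves 3 as the only ready step → 3.
6 is the only step now ready → 6.
That leaves 1 as the only ready step → 1.
4 needed 1, now all done → 4.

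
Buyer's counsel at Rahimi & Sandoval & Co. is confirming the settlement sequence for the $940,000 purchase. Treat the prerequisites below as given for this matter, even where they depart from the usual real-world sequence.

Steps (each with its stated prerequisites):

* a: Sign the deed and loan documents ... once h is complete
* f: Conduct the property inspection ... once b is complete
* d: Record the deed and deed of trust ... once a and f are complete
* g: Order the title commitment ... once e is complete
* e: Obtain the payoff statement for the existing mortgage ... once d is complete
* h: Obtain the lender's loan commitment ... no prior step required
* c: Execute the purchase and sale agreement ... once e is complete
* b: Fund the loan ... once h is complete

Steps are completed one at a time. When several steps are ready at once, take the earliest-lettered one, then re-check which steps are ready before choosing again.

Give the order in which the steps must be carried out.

Only h has no prerequisites, so it is first.
a and b are both available; a has the earlier label → a.
That leaves b as the only ready step → b.
That leaves f as the only ready step → f.
d is the only step now ready → d.
Next only e has its prerequisites met → e.
Ready: c and g. c has the earlier label → c.
Next only g has its prerequisites met → g.

h a b f d e c g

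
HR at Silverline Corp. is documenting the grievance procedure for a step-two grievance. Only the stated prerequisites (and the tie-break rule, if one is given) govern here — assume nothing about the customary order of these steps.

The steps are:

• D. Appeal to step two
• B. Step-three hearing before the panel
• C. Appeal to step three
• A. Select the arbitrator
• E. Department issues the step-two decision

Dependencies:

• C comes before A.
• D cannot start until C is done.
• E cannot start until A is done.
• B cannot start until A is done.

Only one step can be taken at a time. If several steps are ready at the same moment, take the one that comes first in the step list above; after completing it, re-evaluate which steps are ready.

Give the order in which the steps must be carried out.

C, D, A, B, E

Only C has no prerequisites, so it is first.
Ready: D and A. D is listed earlier → D.
Next only A has its prerequisites met → A.
B and E are both available; B is listed earlier → B.
E is the only step now ready → E.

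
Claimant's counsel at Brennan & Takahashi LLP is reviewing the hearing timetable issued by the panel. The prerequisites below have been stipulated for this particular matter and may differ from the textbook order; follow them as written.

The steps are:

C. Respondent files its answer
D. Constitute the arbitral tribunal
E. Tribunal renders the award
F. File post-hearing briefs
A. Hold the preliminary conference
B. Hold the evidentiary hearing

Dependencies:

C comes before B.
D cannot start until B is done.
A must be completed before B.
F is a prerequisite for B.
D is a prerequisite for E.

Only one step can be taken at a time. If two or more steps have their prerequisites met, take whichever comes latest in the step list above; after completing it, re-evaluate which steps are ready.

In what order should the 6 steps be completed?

A, F, C, B, D, E

Nothing is required for A, F and C. A is listed later → A first.
F and C are both available; F is listed later → F.
C is the only step now ready → C.
B is the only step now ready → B.
D is the only step now ready → D.
E needed D, now all done → E.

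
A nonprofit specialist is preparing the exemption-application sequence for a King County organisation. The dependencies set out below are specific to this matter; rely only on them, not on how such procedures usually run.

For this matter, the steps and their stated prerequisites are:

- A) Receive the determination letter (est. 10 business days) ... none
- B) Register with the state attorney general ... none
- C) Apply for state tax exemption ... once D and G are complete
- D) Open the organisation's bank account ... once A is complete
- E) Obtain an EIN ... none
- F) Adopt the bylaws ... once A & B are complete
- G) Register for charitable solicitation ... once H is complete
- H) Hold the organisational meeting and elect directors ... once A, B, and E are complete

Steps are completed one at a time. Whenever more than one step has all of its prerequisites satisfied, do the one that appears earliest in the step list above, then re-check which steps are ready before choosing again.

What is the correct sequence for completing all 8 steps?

A → B → D → E → F → H → G → C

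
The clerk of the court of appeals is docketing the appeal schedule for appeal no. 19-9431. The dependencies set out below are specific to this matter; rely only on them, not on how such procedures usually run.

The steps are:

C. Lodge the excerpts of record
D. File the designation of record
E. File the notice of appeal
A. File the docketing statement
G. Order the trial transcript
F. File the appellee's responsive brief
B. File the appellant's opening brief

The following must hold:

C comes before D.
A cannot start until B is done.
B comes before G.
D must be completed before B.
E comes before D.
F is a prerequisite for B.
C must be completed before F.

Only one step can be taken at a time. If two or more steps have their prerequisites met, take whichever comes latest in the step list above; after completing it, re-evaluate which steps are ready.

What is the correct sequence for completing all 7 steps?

E → C → F → D → B → G → A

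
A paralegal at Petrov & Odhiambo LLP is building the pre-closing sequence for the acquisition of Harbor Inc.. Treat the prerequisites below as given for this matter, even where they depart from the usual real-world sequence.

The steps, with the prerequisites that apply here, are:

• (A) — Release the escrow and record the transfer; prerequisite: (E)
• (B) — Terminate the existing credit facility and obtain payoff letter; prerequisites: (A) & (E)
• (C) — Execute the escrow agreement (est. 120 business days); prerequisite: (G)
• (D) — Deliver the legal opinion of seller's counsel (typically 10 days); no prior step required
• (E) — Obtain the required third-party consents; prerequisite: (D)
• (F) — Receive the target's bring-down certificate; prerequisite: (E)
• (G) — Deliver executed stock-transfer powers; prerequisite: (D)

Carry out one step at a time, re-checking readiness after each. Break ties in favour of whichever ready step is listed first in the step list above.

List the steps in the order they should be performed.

(D), (E), (A), (B), (F), (G), (C)

(D) has no prerequisites → (D) first.
Ready: (E) and (G). (E) is listed earlier → (E).
(A) and (F) now also ready, so the ready set is {(A), (F), (G)}; (A) is listed earlier → (A).
(B) now also ready, so the ready set is {(B), (F), (G)}; (B) is listed earlier → (B).
Now (F) and (G) have their prerequisites met. (F) is listed earlier, so (F) next.
(G) is the only step now ready → (G).
Next only (C) has its prerequisites met → (C).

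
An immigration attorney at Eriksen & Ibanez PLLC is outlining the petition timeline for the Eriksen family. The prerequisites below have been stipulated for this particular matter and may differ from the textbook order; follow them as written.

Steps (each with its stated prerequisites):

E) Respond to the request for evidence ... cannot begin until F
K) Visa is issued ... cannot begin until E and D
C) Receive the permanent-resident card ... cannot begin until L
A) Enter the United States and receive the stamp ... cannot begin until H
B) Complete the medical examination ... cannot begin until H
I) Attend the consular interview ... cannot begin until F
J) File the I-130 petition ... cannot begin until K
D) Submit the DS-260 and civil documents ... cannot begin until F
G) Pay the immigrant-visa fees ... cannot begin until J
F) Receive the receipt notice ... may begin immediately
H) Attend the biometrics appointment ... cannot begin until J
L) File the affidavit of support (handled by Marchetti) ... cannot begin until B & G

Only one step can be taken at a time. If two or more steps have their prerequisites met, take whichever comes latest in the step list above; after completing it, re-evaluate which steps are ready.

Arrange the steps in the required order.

F → D → I → E → K → J → H → G → B → L → A → C

F is the only step with nothing outstanding, so it goes first.
D, I and E are all available; D is listed later → D.
Ready: I and E. I is listed later → I.
E needed F, now all done → E.
K needed D and E, now all done → K.
J is the only step now ready → J.
H and G are both available; H is listed later → H.
Now G, B and A have their prerequisites met. G is listed later, so G next.
B and A are both available; B is listed later → B.
Now L and A have their prerequisites met. L is listed later, so L next.
C now also ready, so the ready set is {A, C}; A is listed later → A.
C needed L, now all done → C.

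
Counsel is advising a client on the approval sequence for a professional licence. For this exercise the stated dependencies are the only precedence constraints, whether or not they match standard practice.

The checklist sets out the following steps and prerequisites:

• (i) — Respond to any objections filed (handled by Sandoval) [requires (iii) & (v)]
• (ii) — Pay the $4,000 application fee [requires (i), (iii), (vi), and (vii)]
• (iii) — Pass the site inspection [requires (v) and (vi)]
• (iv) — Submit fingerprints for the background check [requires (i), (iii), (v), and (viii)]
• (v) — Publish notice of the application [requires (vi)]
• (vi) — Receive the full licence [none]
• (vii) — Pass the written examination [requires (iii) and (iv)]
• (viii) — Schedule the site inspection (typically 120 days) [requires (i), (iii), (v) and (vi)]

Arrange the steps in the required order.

(vi) (v) (iii) (i) (viii) (iv) (vii) (ii)

Only (vi) has no prerequisites, so it is first.
Next only (v) has its prerequisites met → (v).
(iii) needed (v) and (vi), now all done → (iii).
That leaves (i) as the only ready step → (i).
(viii) needed (i), (iii), (v) and (vi), now all done → (viii).
(iv) is the only step now ready → (iv).
(vii) is the only step now ready → (vii).
Next only (ii) has its prerequisites met → (ii).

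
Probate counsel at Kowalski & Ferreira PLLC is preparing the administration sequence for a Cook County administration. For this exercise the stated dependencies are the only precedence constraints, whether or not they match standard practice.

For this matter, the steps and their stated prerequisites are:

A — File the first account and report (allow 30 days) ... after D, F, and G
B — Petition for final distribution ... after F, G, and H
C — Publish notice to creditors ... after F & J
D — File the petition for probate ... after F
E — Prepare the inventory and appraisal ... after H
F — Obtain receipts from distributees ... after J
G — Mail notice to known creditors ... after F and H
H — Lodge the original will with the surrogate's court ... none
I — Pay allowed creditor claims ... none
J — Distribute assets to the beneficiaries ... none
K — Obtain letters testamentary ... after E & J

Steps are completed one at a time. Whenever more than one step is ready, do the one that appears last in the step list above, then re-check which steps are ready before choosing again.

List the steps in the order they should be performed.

Nothing is required for J, I and H. J is listed later → J first.
I, H and F are all available; I is listed later → I.
Ready: H and F. H is listed later → H.
E now also ready, so the ready set is {F, E}; F is listed later → F.
G, E, D and C are all available; G is listed later → G.
E, D, C and B are all available; E is listed later → E.
Now K, D, C and B have their prerequisites met. K is listed later, so K next.
D, C and B are all available; D is listed later → D.
Ready: C, B and A. C is listed later → C.
B and A are both available; B is listed later → B.
A is the only step now ready → A.

J, I, H, F, G, E, K, D, C, B, A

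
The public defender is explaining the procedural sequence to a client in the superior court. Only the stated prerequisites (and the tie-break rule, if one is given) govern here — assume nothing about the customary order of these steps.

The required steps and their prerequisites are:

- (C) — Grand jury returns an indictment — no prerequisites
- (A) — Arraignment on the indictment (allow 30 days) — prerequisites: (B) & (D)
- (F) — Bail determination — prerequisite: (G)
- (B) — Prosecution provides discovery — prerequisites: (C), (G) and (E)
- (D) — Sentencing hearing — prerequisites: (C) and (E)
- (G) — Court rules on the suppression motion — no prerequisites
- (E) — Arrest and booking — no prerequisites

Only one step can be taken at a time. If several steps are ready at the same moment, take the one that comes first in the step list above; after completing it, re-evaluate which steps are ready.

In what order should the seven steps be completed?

(C) (G) (F) (E) (B) (D) (A)

(C), (G) and (E) have no prerequisites; (C) is listed earlier, so (C) is first.
Ready: (G) and (E). (G) is listed earlier → (G).
(F) now also ready, so the ready set is {(F), (E)}; (F) is listed earlier → (F).
Next only (E) has its prerequisites met → (E).
Now (B) and (D) have their prerequisites met. (B) is listed earlier, so (B) next.
(D) needed (C) and (E), now all done → (D).
(A) needed (B) and (D), now all done → (A).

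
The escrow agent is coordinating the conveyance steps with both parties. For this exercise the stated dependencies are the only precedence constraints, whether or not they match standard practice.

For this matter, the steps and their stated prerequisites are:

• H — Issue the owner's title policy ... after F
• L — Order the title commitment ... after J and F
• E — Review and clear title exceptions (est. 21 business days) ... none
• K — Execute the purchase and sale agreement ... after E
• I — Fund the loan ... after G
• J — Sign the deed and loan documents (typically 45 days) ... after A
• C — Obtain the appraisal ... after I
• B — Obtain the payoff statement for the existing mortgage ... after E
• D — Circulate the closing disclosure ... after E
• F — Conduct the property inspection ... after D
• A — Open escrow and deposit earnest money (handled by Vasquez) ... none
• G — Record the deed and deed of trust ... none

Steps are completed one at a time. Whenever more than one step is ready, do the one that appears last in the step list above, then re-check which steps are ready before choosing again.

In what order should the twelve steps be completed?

G, A and E have no prerequisites; G is listed later, so G is first.
I now also ready, so the ready set is {A, I, E}; A is listed later → A.
J, I and E are all available; J is listed later → J.
Now I and E have their prerequisites met. I is listed later, so I next.
C and E are both available; C is listed later → C.
Next only E has its prerequisites met → E.
Now D, B and K have their prerequisites met. D is listed later, so D next.
F now also ready, so the ready set is {F, B, K}; F is listed later → F.
L and H now also ready, so the ready set is {B, K, L, H}; B is listed later → B.
Ready: K, L and H. K is listed later → K.
Now L and H have their prerequisites met. L is listed later, so L next.
That leaves H as the only ready step → H.

G A J I C E D F B K L H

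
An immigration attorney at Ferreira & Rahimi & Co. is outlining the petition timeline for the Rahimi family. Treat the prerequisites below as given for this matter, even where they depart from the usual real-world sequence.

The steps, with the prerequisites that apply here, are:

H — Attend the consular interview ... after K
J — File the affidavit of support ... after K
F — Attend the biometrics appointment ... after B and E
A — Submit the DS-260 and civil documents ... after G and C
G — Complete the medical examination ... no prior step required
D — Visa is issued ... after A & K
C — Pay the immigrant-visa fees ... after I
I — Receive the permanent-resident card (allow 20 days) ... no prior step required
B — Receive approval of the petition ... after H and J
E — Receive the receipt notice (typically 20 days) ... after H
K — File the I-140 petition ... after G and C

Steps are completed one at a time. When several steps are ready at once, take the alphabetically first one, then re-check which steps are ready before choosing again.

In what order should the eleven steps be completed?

G I C A K D H E J B F

Nothing is required for G and I. G has the earlier label → G first.
I is the only step now ready → I.
C needed I, now all done → C.
Ready: A and K. A has the earlier label → A.
That leaves K as the only ready step → K.
Ready: D, H and J. D has the earlier label → D.
Ready: H and J. H has the earlier label → H.
E now also ready, so the ready set is {E, J}; E has the earlier label → E.
J needed K, now all done → J.
B needed H and J, now all done → B.
F needed B and E, now all done → F.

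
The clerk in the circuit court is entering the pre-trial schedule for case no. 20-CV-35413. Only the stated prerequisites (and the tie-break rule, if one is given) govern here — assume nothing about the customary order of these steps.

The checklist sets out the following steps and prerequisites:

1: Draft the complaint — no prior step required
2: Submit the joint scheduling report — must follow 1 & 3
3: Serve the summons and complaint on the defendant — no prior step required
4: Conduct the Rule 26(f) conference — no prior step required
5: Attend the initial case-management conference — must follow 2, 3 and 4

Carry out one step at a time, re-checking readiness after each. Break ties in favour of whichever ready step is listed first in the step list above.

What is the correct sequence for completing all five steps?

1, 3, 2, 4, 5

Nothing is required for 1, 3 and 4. 1 is listed earlier → 1 first.
Ready: 3 and 4. 3 is listed earlier → 3.
Ready: 2 and 4. 2 is listed earlier → 2.
Next only 4 has its prerequisites met → 4.
5 needed 2, 3 and 4, now all done → 5.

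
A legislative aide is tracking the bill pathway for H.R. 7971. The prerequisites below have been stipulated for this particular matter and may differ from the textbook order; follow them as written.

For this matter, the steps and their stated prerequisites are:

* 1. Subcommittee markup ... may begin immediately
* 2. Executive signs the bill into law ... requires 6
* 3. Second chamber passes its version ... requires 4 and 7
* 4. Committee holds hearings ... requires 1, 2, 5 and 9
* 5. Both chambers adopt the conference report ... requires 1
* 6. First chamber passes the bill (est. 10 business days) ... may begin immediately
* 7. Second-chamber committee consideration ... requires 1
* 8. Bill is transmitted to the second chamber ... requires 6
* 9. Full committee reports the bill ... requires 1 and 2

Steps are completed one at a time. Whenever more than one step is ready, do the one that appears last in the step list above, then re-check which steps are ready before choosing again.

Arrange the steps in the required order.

6 → 8 → 2 → 1 → 9 → 7 → 5 → 4 → 3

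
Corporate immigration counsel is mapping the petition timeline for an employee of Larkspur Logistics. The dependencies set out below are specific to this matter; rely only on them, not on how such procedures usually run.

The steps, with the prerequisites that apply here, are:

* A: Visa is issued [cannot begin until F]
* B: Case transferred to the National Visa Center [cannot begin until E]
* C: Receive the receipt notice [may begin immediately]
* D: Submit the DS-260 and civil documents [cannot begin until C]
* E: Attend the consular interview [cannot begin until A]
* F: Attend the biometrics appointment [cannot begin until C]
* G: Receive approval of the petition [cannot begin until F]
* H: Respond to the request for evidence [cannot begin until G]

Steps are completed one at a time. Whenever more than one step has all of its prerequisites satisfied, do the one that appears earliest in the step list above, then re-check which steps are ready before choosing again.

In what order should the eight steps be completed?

Only C has no prerequisites, so it is first.
Ready: D and F. D is listed earlier → D.
That leaves F as the only ready step → F.
Now A and G have their prerequisites met. A is listed earlier, so A next.
Ready: E and G. E is listed earlier → E.
B now also ready, so the ready set is {B, G}; B is listed earlier → B.
G is the only step now ready → G.
That leaves H as the only ready step → H.

C → D → F → A → E → B → G → H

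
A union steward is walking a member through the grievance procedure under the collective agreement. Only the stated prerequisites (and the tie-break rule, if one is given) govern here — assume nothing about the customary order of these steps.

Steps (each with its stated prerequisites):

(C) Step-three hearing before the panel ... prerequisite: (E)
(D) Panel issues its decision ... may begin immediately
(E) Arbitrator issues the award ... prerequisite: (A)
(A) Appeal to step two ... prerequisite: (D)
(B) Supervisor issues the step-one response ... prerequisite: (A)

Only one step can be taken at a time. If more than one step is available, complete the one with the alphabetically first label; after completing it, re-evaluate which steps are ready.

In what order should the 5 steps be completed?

(D) → (A) → (B) → (E) → (C)

(D) is the only step with nothing outstanding, so it goes first.
Next only (A) has its prerequisites met → (A).
Now (B) and (E) have their prerequisites met. (B) has the earlier label, so (B) next.
(E) needed (A), now all done → (E).
(C) needed (E), now all done → (C).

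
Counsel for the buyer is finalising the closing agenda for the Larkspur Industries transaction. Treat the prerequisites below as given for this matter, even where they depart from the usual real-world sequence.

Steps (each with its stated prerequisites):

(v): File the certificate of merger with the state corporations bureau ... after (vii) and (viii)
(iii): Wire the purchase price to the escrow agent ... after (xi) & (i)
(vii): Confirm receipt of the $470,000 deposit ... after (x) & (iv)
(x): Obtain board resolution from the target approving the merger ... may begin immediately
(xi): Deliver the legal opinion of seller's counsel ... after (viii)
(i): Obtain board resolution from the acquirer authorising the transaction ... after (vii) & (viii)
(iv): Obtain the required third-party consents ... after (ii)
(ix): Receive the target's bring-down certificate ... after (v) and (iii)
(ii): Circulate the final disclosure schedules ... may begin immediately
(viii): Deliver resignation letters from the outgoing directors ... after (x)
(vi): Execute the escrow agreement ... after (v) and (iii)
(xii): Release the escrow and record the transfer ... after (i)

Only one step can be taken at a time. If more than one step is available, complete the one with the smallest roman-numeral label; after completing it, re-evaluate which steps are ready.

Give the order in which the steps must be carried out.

(ii) and (x) have no prerequisites; (ii) has the earlier label, so (ii) is first.
(iv) and (x) are both available; (iv) has the earlier label → (iv).
Next only (x) has its prerequisites met → (x).
Now (vii) and (viii) have their prerequisites met. (vii) has the earlier label, so (vii) next.
(viii) needed (x), now all done → (viii).
Ready: (i), (v) and (xi). (i) has the earlier label → (i).
(xii) now also ready, so the ready set is {(v), (xi), (xii)}; (v) has the earlier label → (v).
Now (xi) and (xii) have their prerequisites met. (xi) has the earlier label, so (xi) next.
(iii) and (xii) are both available; (iii) has the earlier label → (iii).
(vi) and (ix) now also ready, so the ready set is {(vi), (ix), (xii)}; (vi) has the earlier label → (vi).
Ready: (ix) and (xii). (ix) has the earlier label → (ix).
(xii) is the only step now ready → (xii).

(ii), (iv), (x), (vii), (viii), (i), (v), (xi), (iii), (vi), (ix), (xii)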